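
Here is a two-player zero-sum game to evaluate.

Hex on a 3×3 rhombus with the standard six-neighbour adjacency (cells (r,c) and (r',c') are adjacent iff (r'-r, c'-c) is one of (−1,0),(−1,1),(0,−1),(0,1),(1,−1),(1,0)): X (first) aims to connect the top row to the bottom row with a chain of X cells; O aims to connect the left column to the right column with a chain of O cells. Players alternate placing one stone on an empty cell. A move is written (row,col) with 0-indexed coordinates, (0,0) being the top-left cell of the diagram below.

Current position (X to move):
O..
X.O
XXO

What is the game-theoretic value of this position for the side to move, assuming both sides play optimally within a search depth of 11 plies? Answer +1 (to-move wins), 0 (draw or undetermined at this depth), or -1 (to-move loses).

value(O../X.O/XXO, X) = +1

[O../X.O/XXO] X move#1: (0,1):+1/OX./X.O/XXO*, (0,2):+1/O.X/X.O/XXO, (1,1):+1/O../XXO/XXO
[OX./X.O/XXO] end (terminal -1, O#2); searched O../X.O/XXO to 11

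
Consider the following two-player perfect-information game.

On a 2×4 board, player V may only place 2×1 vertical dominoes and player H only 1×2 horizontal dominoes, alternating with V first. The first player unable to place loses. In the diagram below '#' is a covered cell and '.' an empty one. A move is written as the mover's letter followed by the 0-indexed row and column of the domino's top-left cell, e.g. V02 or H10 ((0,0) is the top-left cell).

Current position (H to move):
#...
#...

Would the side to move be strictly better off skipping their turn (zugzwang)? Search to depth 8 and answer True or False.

[#.../#...] H move#1: H01:+1/###./#...*, H02:+1/#.##/#..., H11:+1/#.../###., H12:+1/#.../#.##
[###./#...] V move#2: V03:-1/####/#..#*
[####/#..#] H move#3: H11:+1/####/####*
[####/####] end (terminal -1, V#4); searched #.../#... to 8
pass branch (V moves first from the same position):
  | [#.../#...] V move#1: V01:-1/##../##.., V02:+1/#.#./#.#.*, V03:-1/#..#/#..#
  | [#.#./#.#.] end (terminal -1, H#2); searched #.../#... to 8
H moving scores +1; H passing scores -1

zugzwang(#.../#..., H) = False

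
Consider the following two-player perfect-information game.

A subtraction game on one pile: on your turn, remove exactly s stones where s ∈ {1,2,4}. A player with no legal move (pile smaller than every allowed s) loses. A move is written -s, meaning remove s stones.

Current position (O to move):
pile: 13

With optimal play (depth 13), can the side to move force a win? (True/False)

O winning at [13]: True

p1 O@[13]: -1[12]+1* -2[11]-1 -4[9]+1
p2 X@[12]: -1[11]-1* -2[10]-1 -4[8]-1
p3 O@[11]: -1[10]-1 -2[9]+1* -4[7]-1
p4 X@[9]: -1[8]-1* -2[7]-1 -4[5]-1
p5 O@[8]: -1[7]-1 -2[6]+1* -4[4]-1
p6 X@[6]: -1[5]-1* -2[4]-1 -4[2]-1
p7 O@[5]: -1[4]-1 -2[3]+1* -4[1]-1
p8 X@[3]: -1[2]-1* -2[1]-1
p9 O@[2]: -1[1]-1 -2[0]+1*
p10 X@[0] terminal -1; root [13] d13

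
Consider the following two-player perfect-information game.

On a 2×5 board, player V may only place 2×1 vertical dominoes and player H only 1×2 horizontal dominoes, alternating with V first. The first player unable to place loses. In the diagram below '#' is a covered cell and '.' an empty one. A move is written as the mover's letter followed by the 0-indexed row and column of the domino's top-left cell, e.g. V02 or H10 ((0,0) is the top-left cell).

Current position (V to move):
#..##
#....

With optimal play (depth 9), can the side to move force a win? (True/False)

ply 1, V at #..##/#.... | V01=-1→##.##/##...; V02=+1→#.###/#.#..*
ply 2, H at #.###/#.#.. | H13=-1→#.###/#.###*
ply 3, V at #.###/#.### | V01=+1→#####/#####*
ply 4: #####/##### is terminal -1 (H); from #..##/#.... depth 9

V winning at [#..##/#....]: True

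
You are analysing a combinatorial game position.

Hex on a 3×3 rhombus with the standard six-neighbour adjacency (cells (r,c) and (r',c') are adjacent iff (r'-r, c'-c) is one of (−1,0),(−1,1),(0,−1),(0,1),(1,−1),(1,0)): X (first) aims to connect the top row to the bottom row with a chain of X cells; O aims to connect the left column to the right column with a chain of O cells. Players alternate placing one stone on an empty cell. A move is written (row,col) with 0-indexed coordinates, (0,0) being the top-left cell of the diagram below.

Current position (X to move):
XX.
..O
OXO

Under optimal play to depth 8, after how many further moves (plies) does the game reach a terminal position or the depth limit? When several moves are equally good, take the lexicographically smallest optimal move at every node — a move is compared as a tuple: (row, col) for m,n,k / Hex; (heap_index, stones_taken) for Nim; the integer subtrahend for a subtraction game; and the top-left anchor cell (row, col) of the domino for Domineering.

PV length from [XX./..O/OXO]: 1 ply

ply 1, X at XX./..O/OXO | (0,2)=-1→XXX/..O/OXO; (1,0)=-1→XX./X.O/OXO; (1,1)=+1→XX./.XO/OXO*
ply 2: XX./.XO/OXO is terminal -1 (O); from XX./..O/OXO depth 8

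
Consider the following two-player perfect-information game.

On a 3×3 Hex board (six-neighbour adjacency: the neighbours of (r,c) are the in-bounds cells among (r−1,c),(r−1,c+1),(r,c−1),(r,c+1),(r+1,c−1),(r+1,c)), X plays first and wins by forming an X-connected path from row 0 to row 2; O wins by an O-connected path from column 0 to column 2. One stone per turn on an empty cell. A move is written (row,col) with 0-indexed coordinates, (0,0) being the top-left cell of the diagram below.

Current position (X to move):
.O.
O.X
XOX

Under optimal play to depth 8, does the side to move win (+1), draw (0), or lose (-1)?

value(.O./O.X/XOX, X) = +1

[.O./O.X/XOX] X move#1: (0,0):-1/XO./O.X/XOX, (0,2):+1/.OX/O.X/XOX*, (1,1):-1/.O./OXX/XOX
[.OX/O.X/XOX] end (terminal -1, O#2); searched .O./O.X/XOX to 8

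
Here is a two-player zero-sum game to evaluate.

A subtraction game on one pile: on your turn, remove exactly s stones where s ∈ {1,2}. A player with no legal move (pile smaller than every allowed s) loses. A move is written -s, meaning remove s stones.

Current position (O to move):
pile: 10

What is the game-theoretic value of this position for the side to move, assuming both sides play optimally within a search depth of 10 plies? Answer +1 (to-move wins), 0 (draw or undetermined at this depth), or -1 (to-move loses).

[10] O move#1: -1:+1/9*, -2:-1/8
[9] X move#2: -1:-1/8*, -2:-1/7
[8] O move#3: -1:-1/7, -2:+1/6*
[6] X move#4: -1:-1/5*, -2:-1/4
[5] O move#5: -1:-1/4, -2:+1/3*
[3] X move#6: -1:-1/2*, -2:-1/1
[2] O move#7: -1:-1/1, -2:+1/0*
[0] end (terminal -1, X#8); searched 10 to 10

value(10, O) = +1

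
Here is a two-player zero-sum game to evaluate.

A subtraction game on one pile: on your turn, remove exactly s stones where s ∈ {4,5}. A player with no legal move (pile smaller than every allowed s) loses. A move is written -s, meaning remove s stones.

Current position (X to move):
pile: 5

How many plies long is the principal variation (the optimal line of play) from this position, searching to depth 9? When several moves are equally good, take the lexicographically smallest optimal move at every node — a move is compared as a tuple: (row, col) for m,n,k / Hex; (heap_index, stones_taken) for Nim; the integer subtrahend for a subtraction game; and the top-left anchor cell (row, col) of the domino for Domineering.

PV length from [5]: 1 ply

ply 1, X at 5 | -4=+1→1*; -5=+1→0
ply 2: 1 is terminal -1 (O); from 5 depth 9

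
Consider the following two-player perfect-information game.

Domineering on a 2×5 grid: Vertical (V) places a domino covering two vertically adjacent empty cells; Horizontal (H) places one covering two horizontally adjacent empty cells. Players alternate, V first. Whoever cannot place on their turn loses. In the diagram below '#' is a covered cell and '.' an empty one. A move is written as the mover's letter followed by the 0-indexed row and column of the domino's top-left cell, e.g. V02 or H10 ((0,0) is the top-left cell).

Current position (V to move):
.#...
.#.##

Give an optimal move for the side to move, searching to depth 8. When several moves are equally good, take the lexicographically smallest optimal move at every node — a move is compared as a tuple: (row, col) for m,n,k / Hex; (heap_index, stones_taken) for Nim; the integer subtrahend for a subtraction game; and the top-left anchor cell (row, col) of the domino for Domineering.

[.#.../.#.##] V move#1: V00:-1/##.../##.##, V02:+1/.##../.####*
[.##../.####] H move#2: H03:-1/.####/.####*
[.####/.####] V move#3: V00:+1/#####/#####*
[#####/#####] end (terminal -1, H#4); searched .#.../.#.## to 8

V's best at [.#.../.#.##]: V02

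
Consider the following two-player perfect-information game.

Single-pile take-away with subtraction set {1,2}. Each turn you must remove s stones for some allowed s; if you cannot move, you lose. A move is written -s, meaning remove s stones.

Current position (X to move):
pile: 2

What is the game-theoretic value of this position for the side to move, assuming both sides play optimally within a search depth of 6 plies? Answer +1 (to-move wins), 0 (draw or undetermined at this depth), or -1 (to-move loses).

value(2, X) = +1

ply 1, X at 2 | -1=-1→1; -2=+1→0*
ply 2: 0 is terminal -1 (O); from 2 depth 6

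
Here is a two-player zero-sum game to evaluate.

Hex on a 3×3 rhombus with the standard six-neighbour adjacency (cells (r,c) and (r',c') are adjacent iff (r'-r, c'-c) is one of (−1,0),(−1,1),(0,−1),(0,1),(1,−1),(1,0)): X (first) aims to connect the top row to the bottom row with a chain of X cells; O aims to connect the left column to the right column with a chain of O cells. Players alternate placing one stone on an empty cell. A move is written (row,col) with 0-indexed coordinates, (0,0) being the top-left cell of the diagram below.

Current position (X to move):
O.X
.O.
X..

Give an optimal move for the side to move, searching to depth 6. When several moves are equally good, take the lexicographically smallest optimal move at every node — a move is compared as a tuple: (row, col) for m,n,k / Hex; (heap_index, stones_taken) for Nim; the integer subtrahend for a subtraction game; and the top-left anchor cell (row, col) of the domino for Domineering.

ply 1, X at O.X/.O./X.. | (0,1)=+1→OXX/.O./X..*; (1,0)=+1→O.X/XO./X..; (1,2)=+1→O.X/.OX/X..; (2,1)=-1→O.X/.O./XX.; (2,2)=-1→O.X/.O./X.X
ply 2, O at OXX/.O./X.. | (1,0)=-1→OXX/OO./X..*; (1,2)=-1→OXX/.OO/X..; (2,1)=-1→OXX/.O./XO.; (2,2)=-1→OXX/.O./X.O
ply 3, X at OXX/OO./X.. | (1,2)=+1→OXX/OOX/X..*; (2,1)=-1→OXX/OO./XX.; (2,2)=-1→OXX/OO./X.X
ply 4, O at OXX/OOX/X.. | (2,1)=-1→OXX/OOX/XO.*; (2,2)=-1→OXX/OOX/X.O
ply 5, X at OXX/OOX/XO. | (2,2)=+1→OXX/OOX/XOX*
ply 6: OXX/OOX/XOX is terminal -1 (O); from O.X/.O./X.. depth 6

X's best at [O.X/.O./X..]: (0,1)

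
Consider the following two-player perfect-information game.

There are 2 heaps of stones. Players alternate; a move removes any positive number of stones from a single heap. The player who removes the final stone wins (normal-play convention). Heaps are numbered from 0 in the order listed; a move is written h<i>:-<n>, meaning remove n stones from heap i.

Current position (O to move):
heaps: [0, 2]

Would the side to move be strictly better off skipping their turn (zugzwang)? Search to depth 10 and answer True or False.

zugzwang((0,2), O) = False

[(0,2)] O move#1: h1:-1:-1/(0,1), h1:-2:+1/(0,0)*
[(0,0)] end (terminal -1, X#2); searched (0,2) to 10
pass branch (X moves first from the same position):
  | [(0,2)] X move#1: h1:-1:-1/(0,1), h1:-2:+1/(0,0)*
  | [(0,0)] end (terminal -1, O#2); searched (0,2) to 10
O moving scores +1; O passing scores -1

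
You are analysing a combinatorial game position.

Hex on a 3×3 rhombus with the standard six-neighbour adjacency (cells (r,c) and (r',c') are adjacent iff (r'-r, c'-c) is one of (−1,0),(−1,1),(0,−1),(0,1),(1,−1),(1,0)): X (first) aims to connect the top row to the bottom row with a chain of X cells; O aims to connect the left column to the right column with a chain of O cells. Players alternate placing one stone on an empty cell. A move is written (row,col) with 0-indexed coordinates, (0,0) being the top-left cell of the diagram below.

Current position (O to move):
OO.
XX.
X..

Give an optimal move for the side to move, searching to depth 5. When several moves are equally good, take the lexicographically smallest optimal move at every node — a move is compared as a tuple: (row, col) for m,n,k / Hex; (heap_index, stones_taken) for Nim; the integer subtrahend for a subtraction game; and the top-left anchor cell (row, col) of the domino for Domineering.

O's best at [OO./XX./X..]: (0,2)

p1 O@[OO./XX./X..]: (0,2)[OOO/XX./X..]+1* (1,2)[OO./XXO/X..]-1 (2,1)[OO./XX./XO.]-1 (2,2)[OO./XX./X.O]-1
p2 X@[OOO/XX./X..] terminal -1; root [OO./XX./X..] d5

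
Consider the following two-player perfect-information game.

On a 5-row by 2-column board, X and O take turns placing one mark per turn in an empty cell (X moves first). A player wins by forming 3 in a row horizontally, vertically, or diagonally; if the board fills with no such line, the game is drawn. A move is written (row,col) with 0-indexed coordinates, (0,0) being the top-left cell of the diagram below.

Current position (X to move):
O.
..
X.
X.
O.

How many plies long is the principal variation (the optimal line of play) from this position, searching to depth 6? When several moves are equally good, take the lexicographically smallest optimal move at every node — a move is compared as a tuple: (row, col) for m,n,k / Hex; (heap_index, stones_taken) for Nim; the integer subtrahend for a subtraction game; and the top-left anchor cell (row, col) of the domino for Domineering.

PV length from [O./../X./X./O.]: 1 ply

[O./../X./X./O.] X move#1: (0,1):+0/OX/../X./X./O., (1,0):+1/O./X./X./X./O.*, (1,1):+1/O./.X/X./X./O., (2,1):+1/O./../XX/X./O., (3,1):+1/O./../X./XX/O., (4,1):+0/O./../X./X./OX
[O./X./X./X./O.] end (terminal -1, O#2); searched O./../X./X./O. to 6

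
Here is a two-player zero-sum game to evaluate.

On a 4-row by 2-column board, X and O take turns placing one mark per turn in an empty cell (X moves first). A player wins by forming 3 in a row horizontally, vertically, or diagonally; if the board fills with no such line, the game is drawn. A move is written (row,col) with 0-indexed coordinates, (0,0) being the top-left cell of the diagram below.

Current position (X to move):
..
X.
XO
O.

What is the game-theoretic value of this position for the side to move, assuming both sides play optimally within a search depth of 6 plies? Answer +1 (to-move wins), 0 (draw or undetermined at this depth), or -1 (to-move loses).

ply 1, X at ../X./XO/O. | (0,0)=+1→X./X./XO/O.*; (0,1)=+0→.X/X./XO/O.; (1,1)=+0→../XX/XO/O.; (3,1)=+0→../X./XO/OX
ply 2: X./X./XO/O. is terminal -1 (O); from ../X./XO/O. depth 6

value(../X./XO/O., X) = +1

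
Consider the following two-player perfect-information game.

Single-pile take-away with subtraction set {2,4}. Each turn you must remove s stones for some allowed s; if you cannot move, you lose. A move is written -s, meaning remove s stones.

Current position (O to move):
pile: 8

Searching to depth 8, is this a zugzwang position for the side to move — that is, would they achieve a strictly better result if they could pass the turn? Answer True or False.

ply 1, O at 8 | -2=+1→6*; -4=-1→4
ply 2, X at 6 | -2=-1→4*; -4=-1→2
ply 3, O at 4 | -2=-1→2; -4=+1→0*
ply 4: 0 is terminal -1 (X); from 8 depth 8
suppose O passes — search the same position with X to move:
pass> ply 1, X at 8 | -2=+1→6*; -4=-1→4
pass> ply 2, O at 6 | -2=-1→4*; -4=-1→2
pass> ply 3, X at 4 | -2=-1→2; -4=+1→0*
pass> ply 4: 0 is terminal -1 (O); from 8 depth 8
for O: play +1, pass -1

zugzwang(8, O) = False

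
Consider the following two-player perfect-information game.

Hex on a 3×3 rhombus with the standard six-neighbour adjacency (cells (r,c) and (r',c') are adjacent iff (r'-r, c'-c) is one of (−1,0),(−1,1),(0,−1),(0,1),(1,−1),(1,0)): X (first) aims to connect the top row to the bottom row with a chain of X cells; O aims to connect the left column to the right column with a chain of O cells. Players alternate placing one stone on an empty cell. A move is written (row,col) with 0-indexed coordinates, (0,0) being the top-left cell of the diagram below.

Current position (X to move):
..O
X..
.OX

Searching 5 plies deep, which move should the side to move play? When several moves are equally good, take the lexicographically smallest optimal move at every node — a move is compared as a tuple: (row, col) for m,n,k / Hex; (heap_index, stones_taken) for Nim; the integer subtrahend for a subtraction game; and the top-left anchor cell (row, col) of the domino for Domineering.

X's best at [..O/X../.OX]: (1,1)

[..O/X../.OX] X move#1: (0,0):-1/X.O/X../.OX, (0,1):-1/.XO/X../.OX, (1,1):+1/..O/XX./.OX*, (1,2):+1/..O/X.X/.OX, (2,0):+1/..O/X../XOX
[..O/XX./.OX] O move#2: (0,0):-1/O.O/XX./.OX*, (0,1):-1/.OO/XX./.OX, (1,2):-1/..O/XXO/.OX, (2,0):-1/..O/XX./OOX
[O.O/XX./.OX] X move#3: (0,1):+1/OXO/XX./.OX*, (1,2):-1/O.O/XXX/.OX, (2,0):-1/O.O/XX./XOX
[OXO/XX./.OX] O move#4: (1,2):-1/OXO/XXO/.OX*, (2,0):-1/OXO/XX./OOX
[OXO/XXO/.OX] X move#5: (2,0):+1/OXO/XXO/XOX*
[OXO/XXO/XOX] end (terminal -1, O#6); searched ..O/X../.OX to 5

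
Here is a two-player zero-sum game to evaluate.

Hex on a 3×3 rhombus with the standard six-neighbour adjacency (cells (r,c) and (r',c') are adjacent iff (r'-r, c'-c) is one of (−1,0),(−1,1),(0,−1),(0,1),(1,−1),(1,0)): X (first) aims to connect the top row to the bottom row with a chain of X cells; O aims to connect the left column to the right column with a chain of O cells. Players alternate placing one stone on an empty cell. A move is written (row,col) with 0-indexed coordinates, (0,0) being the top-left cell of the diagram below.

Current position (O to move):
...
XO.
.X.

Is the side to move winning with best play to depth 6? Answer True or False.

O winning at [.../XO./.X.]: True

p1 O@[.../XO./.X.]: (0,0)[O../XO./.X.]+1* (0,1)[.O./XO./.X.]+1 (0,2)[..O/XO./.X.]-1 (1,2)[.../XOO/.X.]-1 (2,0)[.../XO./OX.]+1 (2,2)[.../XO./.XO]-1
p2 X@[O../XO./.X.]: (0,1)[OX./XO./.X.]-1* (0,2)[O.X/XO./.X.]-1 (1,2)[O../XOX/.X.]-1 (2,0)[O../XO./XX.]-1 (2,2)[O../XO./.XX]-1
p3 O@[OX./XO./.X.]: (0,2)[OXO/XO./.X.]-1 (1,2)[OX./XOO/.X.]-1 (2,0)[OX./XO./OX.]+1* (2,2)[OX./XO./.XO]-1
p4 X@[OX./XO./OX.]: (0,2)[OXX/XO./OX.]-1* (1,2)[OX./XOX/OX.]-1 (2,2)[OX./XO./OXX]-1
p5 O@[OXX/XO./OX.]: (1,2)[OXX/XOO/OX.]+1* (2,2)[OXX/XO./OXO]-1
p6 X@[OXX/XOO/OX.] terminal -1; root [.../XO./.X.] d6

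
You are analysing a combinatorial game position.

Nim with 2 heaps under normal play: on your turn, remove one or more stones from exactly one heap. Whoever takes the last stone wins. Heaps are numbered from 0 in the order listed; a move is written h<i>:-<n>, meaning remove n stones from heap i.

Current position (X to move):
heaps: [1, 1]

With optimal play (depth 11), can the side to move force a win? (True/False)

X winning at [(1,1)]: False

p1 X@[(1,1)]: h0:-1[(0,1)]-1* h1:-1[(1,0)]-1
p2 O@[(0,1)]: h1:-1[(0,0)]+1*
p3 X@[(0,0)] terminal -1; root [(1,1)] d11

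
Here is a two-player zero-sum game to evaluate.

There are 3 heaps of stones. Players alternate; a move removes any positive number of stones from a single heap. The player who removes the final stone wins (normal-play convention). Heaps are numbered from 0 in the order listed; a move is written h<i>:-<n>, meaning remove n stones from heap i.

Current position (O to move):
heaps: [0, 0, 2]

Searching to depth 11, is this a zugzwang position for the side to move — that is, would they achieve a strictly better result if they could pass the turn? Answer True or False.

zugzwang((0,0,2), O) = False

p1 O@[(0,0,2)]: h2:-1[(0,0,1)]-1 h2:-2[(0,0,0)]+1*
p2 X@[(0,0,0)] terminal -1; root [(0,0,2)] d11
if O skipped the turn, X would face:
~ p1 X@[(0,0,2)]: h2:-1[(0,0,1)]-1 h2:-2[(0,0,0)]+1*
~ p2 O@[(0,0,0)] terminal -1; root [(0,0,2)] d11
compare (O): move=+1 vs pass=-1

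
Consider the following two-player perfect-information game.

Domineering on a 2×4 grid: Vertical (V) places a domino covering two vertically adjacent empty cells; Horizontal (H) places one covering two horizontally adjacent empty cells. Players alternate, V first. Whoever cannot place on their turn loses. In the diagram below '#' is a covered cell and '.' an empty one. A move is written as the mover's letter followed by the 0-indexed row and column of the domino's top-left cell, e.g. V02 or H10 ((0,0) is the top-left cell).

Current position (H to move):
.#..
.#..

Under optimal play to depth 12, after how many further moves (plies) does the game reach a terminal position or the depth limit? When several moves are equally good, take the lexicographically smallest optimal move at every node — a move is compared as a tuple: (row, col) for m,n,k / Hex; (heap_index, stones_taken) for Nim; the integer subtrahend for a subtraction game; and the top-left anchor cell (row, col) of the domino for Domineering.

PV length from [.#../.#..]: 3 plies

[.#../.#..] H move#1: H02:+1/.###/.#..*, H12:+1/.#../.###
[.###/.#..] V move#2: V00:-1/####/##..*
[####/##..] H move#3: H12:+1/####/####*
[####/####] end (terminal -1, V#4); searched .#../.#.. to 12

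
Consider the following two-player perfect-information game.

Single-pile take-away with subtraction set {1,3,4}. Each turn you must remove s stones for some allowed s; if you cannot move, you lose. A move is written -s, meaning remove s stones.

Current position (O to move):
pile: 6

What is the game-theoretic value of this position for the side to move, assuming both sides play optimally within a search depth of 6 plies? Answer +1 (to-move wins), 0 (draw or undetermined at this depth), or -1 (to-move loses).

p1 O@[6]: -1[5]-1 -3[3]-1 -4[2]+1*
p2 X@[2]: -1[1]-1*
p3 O@[1]: -1[0]+1*
p4 X@[0] terminal -1; root [6] d6

value(6, O) = +1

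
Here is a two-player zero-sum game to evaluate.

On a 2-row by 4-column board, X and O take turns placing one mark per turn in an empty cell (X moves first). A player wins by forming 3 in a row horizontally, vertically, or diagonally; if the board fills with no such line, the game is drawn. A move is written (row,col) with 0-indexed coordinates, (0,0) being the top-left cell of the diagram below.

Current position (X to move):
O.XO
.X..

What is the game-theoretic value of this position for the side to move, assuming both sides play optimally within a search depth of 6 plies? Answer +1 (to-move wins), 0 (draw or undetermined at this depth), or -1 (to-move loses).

p1 X@[O.XO/.X..]: (0,1)[OXXO/.X..]+0 (1,0)[O.XO/XX..]+0 (1,2)[O.XO/.XX.]+1* (1,3)[O.XO/.X.X]+0
p2 O@[O.XO/.XX.]: (0,1)[OOXO/.XX.]-1* (1,0)[O.XO/OXX.]-1 (1,3)[O.XO/.XXO]-1
p3 X@[OOXO/.XX.]: (1,0)[OOXO/XXX.]+1* (1,3)[OOXO/.XXX]+1
p4 O@[OOXO/XXX.] terminal -1; root [O.XO/.X..] d6

value(O.XO/.X.., X) = +1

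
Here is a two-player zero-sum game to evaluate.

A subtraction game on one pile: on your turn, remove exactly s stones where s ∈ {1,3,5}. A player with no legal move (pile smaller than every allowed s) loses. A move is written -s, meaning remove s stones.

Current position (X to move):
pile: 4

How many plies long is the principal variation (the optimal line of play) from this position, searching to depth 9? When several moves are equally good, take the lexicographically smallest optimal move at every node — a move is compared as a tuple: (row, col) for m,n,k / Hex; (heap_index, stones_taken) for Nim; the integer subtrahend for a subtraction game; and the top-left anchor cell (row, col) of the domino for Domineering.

PV length from [4]: 4 plies

ply 1, X at 4 | -1=-1→3*; -3=-1→1
ply 2, O at 3 | -1=+1→2*; -3=+1→0
ply 3, X at 2 | -1=-1→1*
ply 4, O at 1 | -1=+1→0*
ply 5: 0 is terminal -1 (X); from 4 depth 9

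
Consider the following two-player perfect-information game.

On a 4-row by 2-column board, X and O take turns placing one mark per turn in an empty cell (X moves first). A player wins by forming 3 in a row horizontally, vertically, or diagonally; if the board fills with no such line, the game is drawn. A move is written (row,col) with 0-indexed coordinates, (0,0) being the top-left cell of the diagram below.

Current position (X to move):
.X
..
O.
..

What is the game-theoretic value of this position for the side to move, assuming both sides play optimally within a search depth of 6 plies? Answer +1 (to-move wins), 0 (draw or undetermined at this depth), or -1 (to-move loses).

value(.X/../O./.., X) = 0

[.X/../O./..] X move#1: (0,0):+0/XX/../O./..*, (1,0):+0/.X/X./O./.., (1,1):+0/.X/.X/O./.., (2,1):+0/.X/../OX/.., (3,0):+0/.X/../O./X., (3,1):-1/.X/../O./.X
[XX/../O./..] O move#2: (1,0):+0/XX/O./O./..*, (1,1):+0/XX/.O/O./.., (2,1):+0/XX/../OO/.., (3,0):+0/XX/../O./O., (3,1):+0/XX/../O./.O
[XX/O./O./..] X move#3: (1,1):-1/XX/OX/O./.., (2,1):-1/XX/O./OX/.., (3,0):+0/XX/O./O./X.*, (3,1):-1/XX/O./O./.X
[XX/O./O./X.] O move#4: (1,1):+0/XX/OO/O./X.*, (2,1):+0/XX/O./OO/X., (3,1):+0/XX/O./O./XO
[XX/OO/O./X.] X move#5: (2,1):+0/XX/OO/OX/X.*, (3,1):+0/XX/OO/O./XX
[XX/OO/OX/X.] O move#6: (3,1):+0/XX/OO/OX/XO*
[XX/OO/OX/XO] end (terminal +0, X#7); searched .X/../O./.. to 6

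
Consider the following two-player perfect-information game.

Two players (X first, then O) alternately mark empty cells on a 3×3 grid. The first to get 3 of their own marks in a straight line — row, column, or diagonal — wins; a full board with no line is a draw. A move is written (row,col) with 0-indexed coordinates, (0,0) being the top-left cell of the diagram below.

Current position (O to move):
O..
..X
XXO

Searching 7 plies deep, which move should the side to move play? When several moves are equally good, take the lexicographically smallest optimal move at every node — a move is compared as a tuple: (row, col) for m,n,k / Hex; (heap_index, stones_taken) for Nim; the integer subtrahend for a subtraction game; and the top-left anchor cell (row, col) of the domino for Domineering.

ply 1, O at O../..X/XXO | (0,1)=+1→OO./..X/XXO*; (0,2)=+1→O.O/..X/XXO; (1,0)=-1→O../O.X/XXO; (1,1)=+1→O../.OX/XXO
ply 2, X at OO./..X/XXO | (0,2)=-1→OOX/..X/XXO*; (1,0)=-1→OO./X.X/XXO; (1,1)=-1→OO./.XX/XXO
ply 3, O at OOX/..X/XXO | (1,0)=-1→OOX/O.X/XXO; (1,1)=+1→OOX/.OX/XXO*
ply 4: OOX/.OX/XXO is terminal -1 (X); from O../..X/XXO depth 7

O's best at [O../..X/XXO]: (0,1)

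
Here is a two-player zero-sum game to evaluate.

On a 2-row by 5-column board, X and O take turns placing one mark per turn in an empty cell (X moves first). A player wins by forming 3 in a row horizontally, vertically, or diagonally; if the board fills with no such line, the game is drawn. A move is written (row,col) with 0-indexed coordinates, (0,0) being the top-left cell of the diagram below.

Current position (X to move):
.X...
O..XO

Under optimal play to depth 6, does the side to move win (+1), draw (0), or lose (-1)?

value(.X.../O..XO, X) = +1

p1 X@[.X.../O..XO]: (0,0)[XX.../O..XO]+0 (0,2)[.XX../O..XO]+1* (0,3)[.X.X./O..XO]+0 (0,4)[.X..X/O..XO]+0 (1,1)[.X.../OX.XO]+1 (1,2)[.X.../O.XXO]+1
p2 O@[.XX../O..XO]: (0,0)[OXX../O..XO]-1* (0,3)[.XXO./O..XO]-1 (0,4)[.XX.O/O..XO]-1 (1,1)[.XX../OO.XO]-1 (1,2)[.XX../O.OXO]-1
p3 X@[OXX../O..XO]: (0,3)[OXXX./O..XO]+1* (0,4)[OXX.X/O..XO]+0 (1,1)[OXX../OX.XO]+1 (1,2)[OXX../O.XXO]+1
p4 O@[OXXX./O..XO] terminal -1; root [.X.../O..XO] d6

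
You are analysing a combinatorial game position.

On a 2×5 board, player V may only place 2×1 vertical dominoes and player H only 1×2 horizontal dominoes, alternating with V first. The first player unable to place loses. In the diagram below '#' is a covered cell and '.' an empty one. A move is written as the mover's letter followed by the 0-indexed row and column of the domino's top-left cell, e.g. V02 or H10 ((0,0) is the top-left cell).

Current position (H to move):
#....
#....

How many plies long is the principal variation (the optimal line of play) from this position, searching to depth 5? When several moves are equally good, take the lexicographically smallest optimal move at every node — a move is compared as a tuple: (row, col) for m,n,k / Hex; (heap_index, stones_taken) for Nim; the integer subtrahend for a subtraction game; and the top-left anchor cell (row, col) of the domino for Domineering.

PV length from [#..../#....]: 3 plies

p1 H@[#..../#....]: H01[###../#....]-1 H02[#.##./#....]+1* H03[#..##/#....]-1 H11[#..../###..]-1 H12[#..../#.##.]+1 H13[#..../#..##]-1
p2 V@[#.##./#....]: V01[####./##...]-1* V04[#.###/#...#]-1
p3 H@[####./##...]: H12[####./####.]-1 H13[####./##.##]+1*
p4 V@[####./##.##] terminal -1; root [#..../#....] d5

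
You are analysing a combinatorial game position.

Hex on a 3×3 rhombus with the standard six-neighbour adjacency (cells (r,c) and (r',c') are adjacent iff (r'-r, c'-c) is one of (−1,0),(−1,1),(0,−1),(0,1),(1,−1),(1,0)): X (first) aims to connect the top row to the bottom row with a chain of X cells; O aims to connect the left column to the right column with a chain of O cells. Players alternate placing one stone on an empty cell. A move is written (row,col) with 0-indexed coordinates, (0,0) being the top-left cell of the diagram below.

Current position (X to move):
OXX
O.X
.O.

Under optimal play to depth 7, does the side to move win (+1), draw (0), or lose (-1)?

value(OXX/O.X/.O., X) = +1

ply 1, X at OXX/O.X/.O. | (1,1)=+1→OXX/OXX/.O.*; (2,0)=+1→OXX/O.X/XO.; (2,2)=+1→OXX/O.X/.OX
ply 2, O at OXX/OXX/.O. | (2,0)=-1→OXX/OXX/OO.*; (2,2)=-1→OXX/OXX/.OO
ply 3, X at OXX/OXX/OO. | (2,2)=+1→OXX/OXX/OOX*
ply 4: OXX/OXX/OOX is terminal -1 (O); from OXX/O.X/.O. depth 7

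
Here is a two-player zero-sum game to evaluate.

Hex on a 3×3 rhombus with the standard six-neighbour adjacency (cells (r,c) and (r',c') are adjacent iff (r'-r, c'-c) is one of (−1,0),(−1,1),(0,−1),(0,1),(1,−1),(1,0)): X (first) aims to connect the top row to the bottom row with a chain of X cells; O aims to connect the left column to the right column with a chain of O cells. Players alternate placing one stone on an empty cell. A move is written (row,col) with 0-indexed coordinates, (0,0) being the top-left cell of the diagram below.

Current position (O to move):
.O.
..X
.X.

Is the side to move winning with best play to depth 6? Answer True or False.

O winning at [.O./..X/.X.]: True

p1 O@[.O./..X/.X.]: (0,0)[OO./..X/.X.]-1 (0,2)[.OO/..X/.X.]+1* (1,0)[.O./O.X/.X.]-1 (1,1)[.O./.OX/.X.]-1 (2,0)[.O./..X/OX.]-1 (2,2)[.O./..X/.XO]-1
p2 X@[.OO/..X/.X.]: (0,0)[XOO/..X/.X.]-1* (1,0)[.OO/X.X/.X.]-1 (1,1)[.OO/.XX/.X.]-1 (2,0)[.OO/..X/XX.]-1 (2,2)[.OO/..X/.XX]-1
p3 O@[XOO/..X/.X.]: (1,0)[XOO/O.X/.X.]+1* (1,1)[XOO/.OX/.X.]+1 (2,0)[XOO/..X/OX.]+1 (2,2)[XOO/..X/.XO]-1
p4 X@[XOO/O.X/.X.] terminal -1; root [.O./..X/.X.] d6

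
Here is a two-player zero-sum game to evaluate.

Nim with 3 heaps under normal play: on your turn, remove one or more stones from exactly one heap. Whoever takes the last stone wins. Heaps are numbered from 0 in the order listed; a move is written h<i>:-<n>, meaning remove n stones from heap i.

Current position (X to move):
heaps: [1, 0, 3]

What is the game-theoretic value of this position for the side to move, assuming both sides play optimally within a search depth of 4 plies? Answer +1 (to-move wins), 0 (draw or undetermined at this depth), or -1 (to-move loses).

p1 X@[(1,0,3)]: h0:-1[(0,0,3)]-1 h2:-1[(1,0,2)]-1 h2:-2[(1,0,1)]+1* h2:-3[(1,0,0)]-1
p2 O@[(1,0,1)]: h0:-1[(0,0,1)]-1* h2:-1[(1,0,0)]-1
p3 X@[(0,0,1)]: h2:-1[(0,0,0)]+1*
p4 O@[(0,0,0)] terminal -1; root [(1,0,3)] d4

value((1,0,3), X) = +1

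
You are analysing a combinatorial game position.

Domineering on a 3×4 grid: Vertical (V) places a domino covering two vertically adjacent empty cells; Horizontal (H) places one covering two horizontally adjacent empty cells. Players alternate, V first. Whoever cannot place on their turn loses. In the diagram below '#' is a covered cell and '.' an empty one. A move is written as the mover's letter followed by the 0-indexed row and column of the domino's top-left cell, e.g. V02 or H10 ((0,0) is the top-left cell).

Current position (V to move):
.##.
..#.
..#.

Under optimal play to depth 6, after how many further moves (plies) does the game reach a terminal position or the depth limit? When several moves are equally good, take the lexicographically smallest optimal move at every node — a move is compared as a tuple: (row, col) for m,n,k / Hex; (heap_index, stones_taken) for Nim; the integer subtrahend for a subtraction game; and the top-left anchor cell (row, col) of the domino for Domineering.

PV length from [.##./..#./..#.]: 3 plies

p1 V@[.##./..#./..#.]: V00[###./#.#./..#.]+1* V03[.###/..##/..#.]-1 V10[.##./#.#./#.#.]+1 V11[.##./.##./.##.]+1 V13[.##./..##/..##]-1
p2 H@[###./#.#./..#.]: H20[###./#.#./###.]-1*
p3 V@[###./#.#./###.]: V03[####/#.##/###.]+1* V13[###./#.##/####]+1
p4 H@[####/#.##/###.] terminal -1; root [.##./..#./..#.] d6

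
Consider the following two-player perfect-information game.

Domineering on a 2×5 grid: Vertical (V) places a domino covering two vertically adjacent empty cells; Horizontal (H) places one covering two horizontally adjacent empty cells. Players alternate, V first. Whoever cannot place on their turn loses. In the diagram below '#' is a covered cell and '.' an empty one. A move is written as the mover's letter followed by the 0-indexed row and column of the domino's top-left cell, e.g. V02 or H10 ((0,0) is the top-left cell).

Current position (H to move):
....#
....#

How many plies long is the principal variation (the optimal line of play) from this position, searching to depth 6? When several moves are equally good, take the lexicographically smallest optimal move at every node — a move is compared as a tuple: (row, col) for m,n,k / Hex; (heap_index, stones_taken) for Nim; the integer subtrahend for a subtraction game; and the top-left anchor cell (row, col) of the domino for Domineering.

ply 1, H at ....#/....# | H00=-1→##..#/....#; H01=+1→.##.#/....#*; H02=-1→..###/....#; H10=-1→....#/##..#; H11=+1→....#/.##.#; H12=-1→....#/..###
ply 2, V at .##.#/....# | V00=-1→###.#/#...#*; V03=-1→.####/...##
ply 3, H at ###.#/#...# | H11=-1→###.#/###.#; H12=+1→###.#/#.###*
ply 4: ###.#/#.### is terminal -1 (V); from ....#/....# depth 6

PV length from [....#/....#]: 3 plies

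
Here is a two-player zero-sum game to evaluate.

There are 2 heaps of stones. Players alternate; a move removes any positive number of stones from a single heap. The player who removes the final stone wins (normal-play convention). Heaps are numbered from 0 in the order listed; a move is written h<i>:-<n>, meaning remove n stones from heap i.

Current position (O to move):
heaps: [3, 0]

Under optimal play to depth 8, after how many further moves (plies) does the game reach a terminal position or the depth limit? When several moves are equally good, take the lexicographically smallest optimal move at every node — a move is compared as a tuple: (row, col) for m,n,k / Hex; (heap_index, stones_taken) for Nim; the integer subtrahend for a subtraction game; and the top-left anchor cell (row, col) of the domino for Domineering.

PV length from [(3,0)]: 1 ply

ply 1, O at (3,0) | h0:-1=-1→(2,0); h0:-2=-1→(1,0); h0:-3=+1→(0,0)*
ply 2: (0,0) is terminal -1 (X); from (3,0) depth 8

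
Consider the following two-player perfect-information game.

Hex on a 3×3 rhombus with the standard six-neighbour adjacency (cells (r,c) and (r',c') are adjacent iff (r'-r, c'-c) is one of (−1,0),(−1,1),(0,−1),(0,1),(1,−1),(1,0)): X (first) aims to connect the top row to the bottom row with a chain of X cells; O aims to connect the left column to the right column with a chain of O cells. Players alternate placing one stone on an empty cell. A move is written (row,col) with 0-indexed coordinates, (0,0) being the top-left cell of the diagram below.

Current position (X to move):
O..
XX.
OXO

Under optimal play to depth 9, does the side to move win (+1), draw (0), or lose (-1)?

ply 1, X at O../XX./OXO | (0,1)=+1→OX./XX./OXO*; (0,2)=+1→O.X/XX./OXO; (1,2)=+1→O../XXX/OXO
ply 2: OX./XX./OXO is terminal -1 (O); from O../XX./OXO depth 9

value(O../XX./OXO, X) = +1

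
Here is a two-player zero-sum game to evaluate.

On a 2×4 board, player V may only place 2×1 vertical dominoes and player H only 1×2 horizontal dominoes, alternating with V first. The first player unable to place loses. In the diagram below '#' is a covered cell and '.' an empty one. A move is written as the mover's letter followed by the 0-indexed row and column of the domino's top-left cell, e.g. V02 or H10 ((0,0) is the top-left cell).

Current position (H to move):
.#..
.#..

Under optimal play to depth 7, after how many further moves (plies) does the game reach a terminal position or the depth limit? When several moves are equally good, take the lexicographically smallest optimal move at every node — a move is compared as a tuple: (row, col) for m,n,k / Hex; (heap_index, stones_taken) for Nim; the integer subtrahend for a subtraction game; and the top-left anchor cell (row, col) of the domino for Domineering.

[.#../.#..] H move#1: H02:+1/.###/.#..*, H12:+1/.#../.###
[.###/.#..] V move#2: V00:-1/####/##..*
[####/##..] H move#3: H12:+1/####/####*
[####/####] end (terminal -1, V#4); searched .#../.#.. to 7

PV length from [.#../.#..]: 3 plies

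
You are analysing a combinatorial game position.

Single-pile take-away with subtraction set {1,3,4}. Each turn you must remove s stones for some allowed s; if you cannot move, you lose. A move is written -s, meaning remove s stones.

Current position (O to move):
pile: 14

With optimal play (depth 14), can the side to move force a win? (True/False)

[14] O move#1: -1:-1/13*, -3:-1/11, -4:-1/10
[13] X move#2: -1:-1/12, -3:-1/10, -4:+1/9*
[9] O move#3: -1:-1/8*, -3:-1/6, -4:-1/5
[8] X move#4: -1:+1/7*, -3:-1/5, -4:-1/4
[7] O move#5: -1:-1/6*, -3:-1/4, -4:-1/3
[6] X move#6: -1:-1/5, -3:-1/3, -4:+1/2*
[2] O move#7: -1:-1/1*
[1] X move#8: -1:+1/0*
[0] end (terminal -1, O#9); searched 14 to 14

O winning at [14]: False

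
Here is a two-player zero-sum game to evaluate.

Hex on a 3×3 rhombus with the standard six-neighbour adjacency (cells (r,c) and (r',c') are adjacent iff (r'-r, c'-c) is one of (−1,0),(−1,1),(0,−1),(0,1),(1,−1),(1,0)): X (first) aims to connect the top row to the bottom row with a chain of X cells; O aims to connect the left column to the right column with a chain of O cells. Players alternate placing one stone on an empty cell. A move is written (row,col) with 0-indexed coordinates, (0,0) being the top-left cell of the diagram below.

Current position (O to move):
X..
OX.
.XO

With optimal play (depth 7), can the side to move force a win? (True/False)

p1 O@[X../OX./.XO]: (0,1)[XO./OX./.XO]-1* (0,2)[X.O/OX./.XO]-1 (1,2)[X../OXO/.XO]-1 (2,0)[X../OX./OXO]-1
p2 X@[XO./OX./.XO]: (0,2)[XOX/OX./.XO]+1* (1,2)[XO./OXX/.XO]-1 (2,0)[XO./OX./XXO]-1
p3 O@[XOX/OX./.XO] terminal -1; root [X../OX./.XO] d7

O winning at [X../OX./.XO]: False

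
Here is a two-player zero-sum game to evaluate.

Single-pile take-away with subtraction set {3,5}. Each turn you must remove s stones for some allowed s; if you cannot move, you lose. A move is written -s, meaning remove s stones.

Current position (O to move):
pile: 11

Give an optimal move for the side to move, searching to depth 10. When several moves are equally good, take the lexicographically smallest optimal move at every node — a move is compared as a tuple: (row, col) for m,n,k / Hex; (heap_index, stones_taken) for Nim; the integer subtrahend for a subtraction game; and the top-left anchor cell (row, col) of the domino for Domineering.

[11] O move#1: -3:+1/8*, -5:-1/6
[8] X move#2: -3:-1/5*, -5:-1/3
[5] O move#3: -3:+1/2*, -5:+1/0
[2] end (terminal -1, X#4); searched 11 to 10

O's best at [11]: -3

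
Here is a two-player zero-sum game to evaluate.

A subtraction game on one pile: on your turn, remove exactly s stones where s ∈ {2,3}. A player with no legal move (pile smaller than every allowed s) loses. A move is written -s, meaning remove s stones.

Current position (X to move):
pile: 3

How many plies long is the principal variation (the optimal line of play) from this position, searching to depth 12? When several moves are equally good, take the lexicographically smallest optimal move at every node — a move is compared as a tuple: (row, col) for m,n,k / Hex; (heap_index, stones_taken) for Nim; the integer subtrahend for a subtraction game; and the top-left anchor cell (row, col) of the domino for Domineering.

[3] X move#1: -2:+1/1*, -3:+1/0
[1] end (terminal -1, O#2); searched 3 to 12

PV length from [3]: 1 ply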